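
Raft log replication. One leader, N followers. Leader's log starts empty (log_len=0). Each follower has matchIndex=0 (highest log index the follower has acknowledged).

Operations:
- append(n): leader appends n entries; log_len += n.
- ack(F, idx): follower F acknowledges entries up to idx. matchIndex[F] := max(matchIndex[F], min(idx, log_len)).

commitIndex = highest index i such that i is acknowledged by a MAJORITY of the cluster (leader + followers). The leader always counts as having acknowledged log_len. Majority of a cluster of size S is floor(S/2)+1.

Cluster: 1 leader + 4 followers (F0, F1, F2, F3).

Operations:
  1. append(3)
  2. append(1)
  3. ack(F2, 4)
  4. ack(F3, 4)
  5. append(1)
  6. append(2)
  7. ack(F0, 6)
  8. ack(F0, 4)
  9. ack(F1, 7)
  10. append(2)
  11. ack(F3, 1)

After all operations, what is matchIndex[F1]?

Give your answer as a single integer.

Op 1: append 3 -> log_len=3
Op 2: append 1 -> log_len=4
Op 3: F2 acks idx 4 -> match: F0=0 F1=0 F2=4 F3=0; commitIndex=0
Op 4: F3 acks idx 4 -> match: F0=0 F1=0 F2=4 F3=4; commitIndex=4
Op 5: append 1 -> log_len=5
Op 6: append 2 -> log_len=7
Op 7: F0 acks idx 6 -> match: F0=6 F1=0 F2=4 F3=4; commitIndex=4
Op 8: F0 acks idx 4 -> match: F0=6 F1=0 F2=4 F3=4; commitIndex=4
Op 9: F1 acks idx 7 -> match: F0=6 F1=7 F2=4 F3=4; commitIndex=6
Op 10: append 2 -> log_len=9
Op 11: F3 acks idx 1 -> match: F0=6 F1=7 F2=4 F3=4; commitIndex=6

Answer: 7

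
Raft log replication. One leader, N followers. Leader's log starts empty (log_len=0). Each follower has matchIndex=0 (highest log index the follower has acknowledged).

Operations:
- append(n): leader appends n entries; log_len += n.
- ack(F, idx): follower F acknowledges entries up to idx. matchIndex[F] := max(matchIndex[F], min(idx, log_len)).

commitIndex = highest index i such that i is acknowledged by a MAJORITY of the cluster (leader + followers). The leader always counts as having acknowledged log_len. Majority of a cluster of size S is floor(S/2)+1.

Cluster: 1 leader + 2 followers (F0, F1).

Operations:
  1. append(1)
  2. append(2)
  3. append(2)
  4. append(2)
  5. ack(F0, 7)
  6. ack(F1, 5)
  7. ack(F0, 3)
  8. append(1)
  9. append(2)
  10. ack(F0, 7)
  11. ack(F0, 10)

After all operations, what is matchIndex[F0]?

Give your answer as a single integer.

Op 1: append 1 -> log_len=1
Op 2: append 2 -> log_len=3
Op 3: append 2 -> log_len=5
Op 4: append 2 -> log_len=7
Op 5: F0 acks idx 7 -> match: F0=7 F1=0; commitIndex=7
Op 6: F1 acks idx 5 -> match: F0=7 F1=5; commitIndex=7
Op 7: F0 acks idx 3 -> match: F0=7 F1=5; commitIndex=7
Op 8: append 1 -> log_len=8
Op 9: append 2 -> log_len=10
Op 10: F0 acks idx 7 -> match: F0=7 F1=5; commitIndex=7
Op 11: F0 acks idx 10 -> match: F0=10 F1=5; commitIndex=10

Answer: 10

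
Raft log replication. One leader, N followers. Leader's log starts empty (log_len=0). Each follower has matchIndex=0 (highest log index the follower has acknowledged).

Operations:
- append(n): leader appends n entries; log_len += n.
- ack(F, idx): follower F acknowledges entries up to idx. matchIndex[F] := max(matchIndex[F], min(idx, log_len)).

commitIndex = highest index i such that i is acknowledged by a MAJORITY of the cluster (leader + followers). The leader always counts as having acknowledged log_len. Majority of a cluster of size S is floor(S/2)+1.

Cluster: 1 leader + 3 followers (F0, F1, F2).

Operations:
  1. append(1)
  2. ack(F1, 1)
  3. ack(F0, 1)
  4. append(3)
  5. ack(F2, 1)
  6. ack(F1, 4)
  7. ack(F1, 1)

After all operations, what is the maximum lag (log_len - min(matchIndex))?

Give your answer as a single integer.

Answer: 3

Derivation:
Op 1: append 1 -> log_len=1
Op 2: F1 acks idx 1 -> match: F0=0 F1=1 F2=0; commitIndex=0
Op 3: F0 acks idx 1 -> match: F0=1 F1=1 F2=0; commitIndex=1
Op 4: append 3 -> log_len=4
Op 5: F2 acks idx 1 -> match: F0=1 F1=1 F2=1; commitIndex=1
Op 6: F1 acks idx 4 -> match: F0=1 F1=4 F2=1; commitIndex=1
Op 7: F1 acks idx 1 -> match: F0=1 F1=4 F2=1; commitIndex=1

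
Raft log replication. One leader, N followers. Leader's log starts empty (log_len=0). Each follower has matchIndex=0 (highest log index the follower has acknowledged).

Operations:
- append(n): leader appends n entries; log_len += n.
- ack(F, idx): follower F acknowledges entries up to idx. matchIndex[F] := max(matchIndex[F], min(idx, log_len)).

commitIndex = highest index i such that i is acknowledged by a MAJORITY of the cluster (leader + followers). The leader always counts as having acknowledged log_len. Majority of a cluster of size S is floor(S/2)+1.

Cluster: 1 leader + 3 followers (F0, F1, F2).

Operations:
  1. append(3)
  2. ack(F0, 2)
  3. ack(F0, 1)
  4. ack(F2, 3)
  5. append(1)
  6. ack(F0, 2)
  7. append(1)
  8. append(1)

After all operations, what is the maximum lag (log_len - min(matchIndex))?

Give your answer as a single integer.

Answer: 6

Derivation:
Op 1: append 3 -> log_len=3
Op 2: F0 acks idx 2 -> match: F0=2 F1=0 F2=0; commitIndex=0
Op 3: F0 acks idx 1 -> match: F0=2 F1=0 F2=0; commitIndex=0
Op 4: F2 acks idx 3 -> match: F0=2 F1=0 F2=3; commitIndex=2
Op 5: append 1 -> log_len=4
Op 6: F0 acks idx 2 -> match: F0=2 F1=0 F2=3; commitIndex=2
Op 7: append 1 -> log_len=5
Op 8: append 1 -> log_len=6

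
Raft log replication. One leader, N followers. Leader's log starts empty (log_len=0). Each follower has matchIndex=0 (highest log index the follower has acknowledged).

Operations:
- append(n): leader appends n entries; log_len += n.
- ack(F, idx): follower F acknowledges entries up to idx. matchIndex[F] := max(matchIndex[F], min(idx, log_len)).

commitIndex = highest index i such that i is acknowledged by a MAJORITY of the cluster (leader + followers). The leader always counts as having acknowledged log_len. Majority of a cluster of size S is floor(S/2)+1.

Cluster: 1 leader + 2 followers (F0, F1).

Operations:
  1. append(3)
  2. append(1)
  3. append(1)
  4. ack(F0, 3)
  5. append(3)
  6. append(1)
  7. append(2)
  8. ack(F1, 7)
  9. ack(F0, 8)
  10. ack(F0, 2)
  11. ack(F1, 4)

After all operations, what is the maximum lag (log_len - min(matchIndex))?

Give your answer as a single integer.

Answer: 4

Derivation:
Op 1: append 3 -> log_len=3
Op 2: append 1 -> log_len=4
Op 3: append 1 -> log_len=5
Op 4: F0 acks idx 3 -> match: F0=3 F1=0; commitIndex=3
Op 5: append 3 -> log_len=8
Op 6: append 1 -> log_len=9
Op 7: append 2 -> log_len=11
Op 8: F1 acks idx 7 -> match: F0=3 F1=7; commitIndex=7
Op 9: F0 acks idx 8 -> match: F0=8 F1=7; commitIndex=8
Op 10: F0 acks idx 2 -> match: F0=8 F1=7; commitIndex=8
Op 11: F1 acks idx 4 -> match: F0=8 F1=7; commitIndex=8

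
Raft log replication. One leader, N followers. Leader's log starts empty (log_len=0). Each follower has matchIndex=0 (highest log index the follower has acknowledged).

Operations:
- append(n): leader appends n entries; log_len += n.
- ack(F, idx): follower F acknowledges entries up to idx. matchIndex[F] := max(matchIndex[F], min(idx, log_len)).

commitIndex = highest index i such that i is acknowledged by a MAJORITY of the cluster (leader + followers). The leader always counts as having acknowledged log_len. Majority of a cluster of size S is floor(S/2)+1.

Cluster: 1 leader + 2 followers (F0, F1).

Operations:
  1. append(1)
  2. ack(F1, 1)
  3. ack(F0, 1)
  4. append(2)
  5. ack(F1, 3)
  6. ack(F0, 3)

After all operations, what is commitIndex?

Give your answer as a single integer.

Op 1: append 1 -> log_len=1
Op 2: F1 acks idx 1 -> match: F0=0 F1=1; commitIndex=1
Op 3: F0 acks idx 1 -> match: F0=1 F1=1; commitIndex=1
Op 4: append 2 -> log_len=3
Op 5: F1 acks idx 3 -> match: F0=1 F1=3; commitIndex=3
Op 6: F0 acks idx 3 -> match: F0=3 F1=3; commitIndex=3

Answer: 3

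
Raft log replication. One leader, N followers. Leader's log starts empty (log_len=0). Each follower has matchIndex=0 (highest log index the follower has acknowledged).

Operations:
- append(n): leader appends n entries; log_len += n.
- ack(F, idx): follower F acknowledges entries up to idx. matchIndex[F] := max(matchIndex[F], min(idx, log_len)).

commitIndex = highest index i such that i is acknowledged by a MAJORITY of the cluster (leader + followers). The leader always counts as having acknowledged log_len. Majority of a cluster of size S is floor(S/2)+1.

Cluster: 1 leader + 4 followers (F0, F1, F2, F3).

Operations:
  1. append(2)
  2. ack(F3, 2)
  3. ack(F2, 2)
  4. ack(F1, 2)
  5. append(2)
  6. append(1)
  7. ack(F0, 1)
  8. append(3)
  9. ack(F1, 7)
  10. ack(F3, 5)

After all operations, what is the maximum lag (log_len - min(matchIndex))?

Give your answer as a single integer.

Answer: 7

Derivation:
Op 1: append 2 -> log_len=2
Op 2: F3 acks idx 2 -> match: F0=0 F1=0 F2=0 F3=2; commitIndex=0
Op 3: F2 acks idx 2 -> match: F0=0 F1=0 F2=2 F3=2; commitIndex=2
Op 4: F1 acks idx 2 -> match: F0=0 F1=2 F2=2 F3=2; commitIndex=2
Op 5: append 2 -> log_len=4
Op 6: append 1 -> log_len=5
Op 7: F0 acks idx 1 -> match: F0=1 F1=2 F2=2 F3=2; commitIndex=2
Op 8: append 3 -> log_len=8
Op 9: F1 acks idx 7 -> match: F0=1 F1=7 F2=2 F3=2; commitIndex=2
Op 10: F3 acks idx 5 -> match: F0=1 F1=7 F2=2 F3=5; commitIndex=5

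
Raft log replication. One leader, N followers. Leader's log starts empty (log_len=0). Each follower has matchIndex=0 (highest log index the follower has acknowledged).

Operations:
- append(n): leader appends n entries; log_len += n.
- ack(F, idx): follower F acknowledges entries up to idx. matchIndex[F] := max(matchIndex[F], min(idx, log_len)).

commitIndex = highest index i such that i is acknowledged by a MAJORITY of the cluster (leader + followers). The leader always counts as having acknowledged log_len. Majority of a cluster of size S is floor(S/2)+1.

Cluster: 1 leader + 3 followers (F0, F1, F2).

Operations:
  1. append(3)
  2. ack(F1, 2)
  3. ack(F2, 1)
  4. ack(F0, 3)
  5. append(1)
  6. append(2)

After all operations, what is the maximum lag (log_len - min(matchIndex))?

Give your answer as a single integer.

Op 1: append 3 -> log_len=3
Op 2: F1 acks idx 2 -> match: F0=0 F1=2 F2=0; commitIndex=0
Op 3: F2 acks idx 1 -> match: F0=0 F1=2 F2=1; commitIndex=1
Op 4: F0 acks idx 3 -> match: F0=3 F1=2 F2=1; commitIndex=2
Op 5: append 1 -> log_len=4
Op 6: append 2 -> log_len=6

Answer: 5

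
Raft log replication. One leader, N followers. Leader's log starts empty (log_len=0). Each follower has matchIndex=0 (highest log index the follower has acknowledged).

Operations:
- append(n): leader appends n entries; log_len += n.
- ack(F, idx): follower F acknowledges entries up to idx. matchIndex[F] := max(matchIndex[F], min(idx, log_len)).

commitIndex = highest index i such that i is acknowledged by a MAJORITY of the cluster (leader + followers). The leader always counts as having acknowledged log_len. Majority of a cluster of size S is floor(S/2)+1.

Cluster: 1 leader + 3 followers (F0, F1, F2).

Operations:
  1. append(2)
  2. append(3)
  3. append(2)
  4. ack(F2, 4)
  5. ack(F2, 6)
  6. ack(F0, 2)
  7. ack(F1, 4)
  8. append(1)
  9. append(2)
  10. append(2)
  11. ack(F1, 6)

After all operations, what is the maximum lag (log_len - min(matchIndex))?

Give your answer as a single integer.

Op 1: append 2 -> log_len=2
Op 2: append 3 -> log_len=5
Op 3: append 2 -> log_len=7
Op 4: F2 acks idx 4 -> match: F0=0 F1=0 F2=4; commitIndex=0
Op 5: F2 acks idx 6 -> match: F0=0 F1=0 F2=6; commitIndex=0
Op 6: F0 acks idx 2 -> match: F0=2 F1=0 F2=6; commitIndex=2
Op 7: F1 acks idx 4 -> match: F0=2 F1=4 F2=6; commitIndex=4
Op 8: append 1 -> log_len=8
Op 9: append 2 -> log_len=10
Op 10: append 2 -> log_len=12
Op 11: F1 acks idx 6 -> match: F0=2 F1=6 F2=6; commitIndex=6

Answer: 10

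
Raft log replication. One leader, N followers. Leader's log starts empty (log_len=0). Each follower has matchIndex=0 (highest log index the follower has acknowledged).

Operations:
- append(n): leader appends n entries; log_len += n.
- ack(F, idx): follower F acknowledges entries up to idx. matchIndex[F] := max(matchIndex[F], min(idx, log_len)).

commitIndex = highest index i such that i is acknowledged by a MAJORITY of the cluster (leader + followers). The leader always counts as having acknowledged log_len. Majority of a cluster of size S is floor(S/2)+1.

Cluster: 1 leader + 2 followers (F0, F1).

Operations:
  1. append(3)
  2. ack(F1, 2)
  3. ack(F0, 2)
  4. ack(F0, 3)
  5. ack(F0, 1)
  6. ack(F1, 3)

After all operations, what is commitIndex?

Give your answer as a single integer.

Op 1: append 3 -> log_len=3
Op 2: F1 acks idx 2 -> match: F0=0 F1=2; commitIndex=2
Op 3: F0 acks idx 2 -> match: F0=2 F1=2; commitIndex=2
Op 4: F0 acks idx 3 -> match: F0=3 F1=2; commitIndex=3
Op 5: F0 acks idx 1 -> match: F0=3 F1=2; commitIndex=3
Op 6: F1 acks idx 3 -> match: F0=3 F1=3; commitIndex=3

Answer: 3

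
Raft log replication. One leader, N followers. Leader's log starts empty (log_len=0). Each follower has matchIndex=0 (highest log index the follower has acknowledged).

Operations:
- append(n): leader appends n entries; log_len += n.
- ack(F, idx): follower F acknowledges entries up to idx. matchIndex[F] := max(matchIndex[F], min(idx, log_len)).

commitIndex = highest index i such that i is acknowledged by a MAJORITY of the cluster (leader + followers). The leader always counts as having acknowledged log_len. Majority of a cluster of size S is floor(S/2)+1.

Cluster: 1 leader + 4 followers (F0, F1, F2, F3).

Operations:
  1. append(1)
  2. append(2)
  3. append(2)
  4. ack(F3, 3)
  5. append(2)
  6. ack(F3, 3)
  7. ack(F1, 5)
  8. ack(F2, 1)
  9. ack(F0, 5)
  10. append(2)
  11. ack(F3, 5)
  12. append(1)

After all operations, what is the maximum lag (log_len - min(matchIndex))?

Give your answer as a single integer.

Op 1: append 1 -> log_len=1
Op 2: append 2 -> log_len=3
Op 3: append 2 -> log_len=5
Op 4: F3 acks idx 3 -> match: F0=0 F1=0 F2=0 F3=3; commitIndex=0
Op 5: append 2 -> log_len=7
Op 6: F3 acks idx 3 -> match: F0=0 F1=0 F2=0 F3=3; commitIndex=0
Op 7: F1 acks idx 5 -> match: F0=0 F1=5 F2=0 F3=3; commitIndex=3
Op 8: F2 acks idx 1 -> match: F0=0 F1=5 F2=1 F3=3; commitIndex=3
Op 9: F0 acks idx 5 -> match: F0=5 F1=5 F2=1 F3=3; commitIndex=5
Op 10: append 2 -> log_len=9
Op 11: F3 acks idx 5 -> match: F0=5 F1=5 F2=1 F3=5; commitIndex=5
Op 12: append 1 -> log_len=10

Answer: 9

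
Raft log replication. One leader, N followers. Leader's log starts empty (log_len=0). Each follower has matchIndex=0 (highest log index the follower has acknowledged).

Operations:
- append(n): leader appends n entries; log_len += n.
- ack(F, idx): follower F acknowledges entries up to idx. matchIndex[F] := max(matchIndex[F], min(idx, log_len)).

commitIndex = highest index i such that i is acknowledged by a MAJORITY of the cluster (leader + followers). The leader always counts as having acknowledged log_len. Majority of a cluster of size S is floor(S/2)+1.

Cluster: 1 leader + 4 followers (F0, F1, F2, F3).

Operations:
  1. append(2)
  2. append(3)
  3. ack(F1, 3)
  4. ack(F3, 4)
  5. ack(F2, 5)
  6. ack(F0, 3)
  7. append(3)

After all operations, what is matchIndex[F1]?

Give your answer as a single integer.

Answer: 3

Derivation:
Op 1: append 2 -> log_len=2
Op 2: append 3 -> log_len=5
Op 3: F1 acks idx 3 -> match: F0=0 F1=3 F2=0 F3=0; commitIndex=0
Op 4: F3 acks idx 4 -> match: F0=0 F1=3 F2=0 F3=4; commitIndex=3
Op 5: F2 acks idx 5 -> match: F0=0 F1=3 F2=5 F3=4; commitIndex=4
Op 6: F0 acks idx 3 -> match: F0=3 F1=3 F2=5 F3=4; commitIndex=4
Op 7: append 3 -> log_len=8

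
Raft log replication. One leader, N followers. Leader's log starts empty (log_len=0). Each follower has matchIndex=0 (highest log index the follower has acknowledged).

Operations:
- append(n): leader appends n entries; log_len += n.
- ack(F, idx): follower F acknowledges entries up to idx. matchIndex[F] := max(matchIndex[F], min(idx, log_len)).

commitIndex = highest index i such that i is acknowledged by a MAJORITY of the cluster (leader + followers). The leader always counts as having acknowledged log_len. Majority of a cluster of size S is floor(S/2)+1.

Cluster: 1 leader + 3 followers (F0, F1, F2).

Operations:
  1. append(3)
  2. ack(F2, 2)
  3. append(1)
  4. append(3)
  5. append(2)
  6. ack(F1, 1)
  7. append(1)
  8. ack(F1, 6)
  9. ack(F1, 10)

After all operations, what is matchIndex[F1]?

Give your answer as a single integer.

Op 1: append 3 -> log_len=3
Op 2: F2 acks idx 2 -> match: F0=0 F1=0 F2=2; commitIndex=0
Op 3: append 1 -> log_len=4
Op 4: append 3 -> log_len=7
Op 5: append 2 -> log_len=9
Op 6: F1 acks idx 1 -> match: F0=0 F1=1 F2=2; commitIndex=1
Op 7: append 1 -> log_len=10
Op 8: F1 acks idx 6 -> match: F0=0 F1=6 F2=2; commitIndex=2
Op 9: F1 acks idx 10 -> match: F0=0 F1=10 F2=2; commitIndex=2

Answer: 10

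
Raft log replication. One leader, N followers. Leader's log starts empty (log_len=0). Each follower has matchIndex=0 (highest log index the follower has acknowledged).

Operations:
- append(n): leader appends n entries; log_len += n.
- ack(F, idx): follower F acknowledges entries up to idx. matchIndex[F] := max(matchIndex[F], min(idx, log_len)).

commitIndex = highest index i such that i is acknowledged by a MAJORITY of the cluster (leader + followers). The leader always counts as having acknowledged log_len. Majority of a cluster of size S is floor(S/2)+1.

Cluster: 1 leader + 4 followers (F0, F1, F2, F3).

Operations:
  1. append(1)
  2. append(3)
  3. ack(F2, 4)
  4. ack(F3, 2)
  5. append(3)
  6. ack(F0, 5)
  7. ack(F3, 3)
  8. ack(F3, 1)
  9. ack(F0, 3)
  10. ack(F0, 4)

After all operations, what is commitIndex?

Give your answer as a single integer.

Op 1: append 1 -> log_len=1
Op 2: append 3 -> log_len=4
Op 3: F2 acks idx 4 -> match: F0=0 F1=0 F2=4 F3=0; commitIndex=0
Op 4: F3 acks idx 2 -> match: F0=0 F1=0 F2=4 F3=2; commitIndex=2
Op 5: append 3 -> log_len=7
Op 6: F0 acks idx 5 -> match: F0=5 F1=0 F2=4 F3=2; commitIndex=4
Op 7: F3 acks idx 3 -> match: F0=5 F1=0 F2=4 F3=3; commitIndex=4
Op 8: F3 acks idx 1 -> match: F0=5 F1=0 F2=4 F3=3; commitIndex=4
Op 9: F0 acks idx 3 -> match: F0=5 F1=0 F2=4 F3=3; commitIndex=4
Op 10: F0 acks idx 4 -> match: F0=5 F1=0 F2=4 F3=3; commitIndex=4

Answer: 4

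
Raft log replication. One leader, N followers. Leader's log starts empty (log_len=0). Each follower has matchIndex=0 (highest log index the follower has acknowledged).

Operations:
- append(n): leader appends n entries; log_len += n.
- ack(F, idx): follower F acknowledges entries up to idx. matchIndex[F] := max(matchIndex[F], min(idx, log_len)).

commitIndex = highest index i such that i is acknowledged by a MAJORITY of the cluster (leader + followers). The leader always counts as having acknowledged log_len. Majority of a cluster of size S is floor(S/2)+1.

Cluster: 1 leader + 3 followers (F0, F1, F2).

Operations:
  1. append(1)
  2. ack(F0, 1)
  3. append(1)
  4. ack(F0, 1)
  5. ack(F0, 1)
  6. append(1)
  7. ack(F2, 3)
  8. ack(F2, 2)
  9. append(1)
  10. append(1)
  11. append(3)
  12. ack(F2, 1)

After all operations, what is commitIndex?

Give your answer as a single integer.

Op 1: append 1 -> log_len=1
Op 2: F0 acks idx 1 -> match: F0=1 F1=0 F2=0; commitIndex=0
Op 3: append 1 -> log_len=2
Op 4: F0 acks idx 1 -> match: F0=1 F1=0 F2=0; commitIndex=0
Op 5: F0 acks idx 1 -> match: F0=1 F1=0 F2=0; commitIndex=0
Op 6: append 1 -> log_len=3
Op 7: F2 acks idx 3 -> match: F0=1 F1=0 F2=3; commitIndex=1
Op 8: F2 acks idx 2 -> match: F0=1 F1=0 F2=3; commitIndex=1
Op 9: append 1 -> log_len=4
Op 10: append 1 -> log_len=5
Op 11: append 3 -> log_len=8
Op 12: F2 acks idx 1 -> match: F0=1 F1=0 F2=3; commitIndex=1

Answer: 1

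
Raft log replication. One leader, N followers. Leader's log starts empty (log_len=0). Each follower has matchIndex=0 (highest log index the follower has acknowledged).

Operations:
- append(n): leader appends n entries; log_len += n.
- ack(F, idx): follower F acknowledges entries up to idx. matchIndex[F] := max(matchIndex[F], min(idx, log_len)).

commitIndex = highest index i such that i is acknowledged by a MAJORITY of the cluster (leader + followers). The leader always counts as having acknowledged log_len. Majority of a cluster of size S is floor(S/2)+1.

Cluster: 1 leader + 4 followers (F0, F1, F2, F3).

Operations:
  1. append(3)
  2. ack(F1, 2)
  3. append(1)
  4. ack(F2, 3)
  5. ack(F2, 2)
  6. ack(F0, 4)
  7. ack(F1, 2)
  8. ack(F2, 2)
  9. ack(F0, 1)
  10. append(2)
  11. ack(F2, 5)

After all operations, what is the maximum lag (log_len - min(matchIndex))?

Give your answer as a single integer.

Answer: 6

Derivation:
Op 1: append 3 -> log_len=3
Op 2: F1 acks idx 2 -> match: F0=0 F1=2 F2=0 F3=0; commitIndex=0
Op 3: append 1 -> log_len=4
Op 4: F2 acks idx 3 -> match: F0=0 F1=2 F2=3 F3=0; commitIndex=2
Op 5: F2 acks idx 2 -> match: F0=0 F1=2 F2=3 F3=0; commitIndex=2
Op 6: F0 acks idx 4 -> match: F0=4 F1=2 F2=3 F3=0; commitIndex=3
Op 7: F1 acks idx 2 -> match: F0=4 F1=2 F2=3 F3=0; commitIndex=3
Op 8: F2 acks idx 2 -> match: F0=4 F1=2 F2=3 F3=0; commitIndex=3
Op 9: F0 acks idx 1 -> match: F0=4 F1=2 F2=3 F3=0; commitIndex=3
Op 10: append 2 -> log_len=6
Op 11: F2 acks idx 5 -> match: F0=4 F1=2 F2=5 F3=0; commitIndex=4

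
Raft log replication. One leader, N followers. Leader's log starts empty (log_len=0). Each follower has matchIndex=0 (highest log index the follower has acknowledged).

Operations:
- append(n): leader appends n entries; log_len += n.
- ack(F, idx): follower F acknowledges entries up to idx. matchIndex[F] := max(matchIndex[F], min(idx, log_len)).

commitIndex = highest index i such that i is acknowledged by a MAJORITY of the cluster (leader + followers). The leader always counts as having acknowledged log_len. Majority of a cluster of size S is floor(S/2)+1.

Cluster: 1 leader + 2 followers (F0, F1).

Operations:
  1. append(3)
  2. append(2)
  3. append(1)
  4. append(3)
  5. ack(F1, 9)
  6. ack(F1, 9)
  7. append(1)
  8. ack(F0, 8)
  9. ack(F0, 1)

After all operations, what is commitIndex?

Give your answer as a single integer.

Op 1: append 3 -> log_len=3
Op 2: append 2 -> log_len=5
Op 3: append 1 -> log_len=6
Op 4: append 3 -> log_len=9
Op 5: F1 acks idx 9 -> match: F0=0 F1=9; commitIndex=9
Op 6: F1 acks idx 9 -> match: F0=0 F1=9; commitIndex=9
Op 7: append 1 -> log_len=10
Op 8: F0 acks idx 8 -> match: F0=8 F1=9; commitIndex=9
Op 9: F0 acks idx 1 -> match: F0=8 F1=9; commitIndex=9

Answer: 9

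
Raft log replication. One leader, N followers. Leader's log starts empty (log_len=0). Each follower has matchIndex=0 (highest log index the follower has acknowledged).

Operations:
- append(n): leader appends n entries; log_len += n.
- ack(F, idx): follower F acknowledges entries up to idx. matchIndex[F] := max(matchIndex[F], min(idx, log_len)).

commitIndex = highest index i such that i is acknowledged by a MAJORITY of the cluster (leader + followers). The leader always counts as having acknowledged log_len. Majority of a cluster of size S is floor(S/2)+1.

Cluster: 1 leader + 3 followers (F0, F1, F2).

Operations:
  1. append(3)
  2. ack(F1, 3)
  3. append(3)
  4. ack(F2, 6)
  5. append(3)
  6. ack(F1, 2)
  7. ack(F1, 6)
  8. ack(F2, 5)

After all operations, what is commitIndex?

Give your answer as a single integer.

Op 1: append 3 -> log_len=3
Op 2: F1 acks idx 3 -> match: F0=0 F1=3 F2=0; commitIndex=0
Op 3: append 3 -> log_len=6
Op 4: F2 acks idx 6 -> match: F0=0 F1=3 F2=6; commitIndex=3
Op 5: append 3 -> log_len=9
Op 6: F1 acks idx 2 -> match: F0=0 F1=3 F2=6; commitIndex=3
Op 7: F1 acks idx 6 -> match: F0=0 F1=6 F2=6; commitIndex=6
Op 8: F2 acks idx 5 -> match: F0=0 F1=6 F2=6; commitIndex=6

Answer: 6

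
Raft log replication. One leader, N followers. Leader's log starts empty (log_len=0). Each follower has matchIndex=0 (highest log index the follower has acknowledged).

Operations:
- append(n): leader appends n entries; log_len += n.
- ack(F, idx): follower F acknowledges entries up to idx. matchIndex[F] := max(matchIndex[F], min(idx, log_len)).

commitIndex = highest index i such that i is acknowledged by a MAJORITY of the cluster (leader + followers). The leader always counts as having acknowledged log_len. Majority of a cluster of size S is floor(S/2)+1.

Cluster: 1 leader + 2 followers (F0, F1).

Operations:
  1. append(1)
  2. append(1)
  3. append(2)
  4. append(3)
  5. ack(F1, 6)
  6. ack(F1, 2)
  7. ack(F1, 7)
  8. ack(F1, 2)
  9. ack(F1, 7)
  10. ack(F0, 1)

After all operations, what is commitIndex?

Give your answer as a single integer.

Op 1: append 1 -> log_len=1
Op 2: append 1 -> log_len=2
Op 3: append 2 -> log_len=4
Op 4: append 3 -> log_len=7
Op 5: F1 acks idx 6 -> match: F0=0 F1=6; commitIndex=6
Op 6: F1 acks idx 2 -> match: F0=0 F1=6; commitIndex=6
Op 7: F1 acks idx 7 -> match: F0=0 F1=7; commitIndex=7
Op 8: F1 acks idx 2 -> match: F0=0 F1=7; commitIndex=7
Op 9: F1 acks idx 7 -> match: F0=0 F1=7; commitIndex=7
Op 10: F0 acks idx 1 -> match: F0=1 F1=7; commitIndex=7

Answer: 7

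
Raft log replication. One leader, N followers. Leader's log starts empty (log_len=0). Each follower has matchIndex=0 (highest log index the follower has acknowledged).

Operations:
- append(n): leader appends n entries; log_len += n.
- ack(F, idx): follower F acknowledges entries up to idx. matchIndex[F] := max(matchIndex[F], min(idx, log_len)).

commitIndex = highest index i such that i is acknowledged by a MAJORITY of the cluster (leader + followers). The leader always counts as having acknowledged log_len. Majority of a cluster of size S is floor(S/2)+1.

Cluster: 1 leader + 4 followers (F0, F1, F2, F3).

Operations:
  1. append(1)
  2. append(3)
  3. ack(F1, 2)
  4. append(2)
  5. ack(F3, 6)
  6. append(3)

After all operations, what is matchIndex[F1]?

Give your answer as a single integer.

Op 1: append 1 -> log_len=1
Op 2: append 3 -> log_len=4
Op 3: F1 acks idx 2 -> match: F0=0 F1=2 F2=0 F3=0; commitIndex=0
Op 4: append 2 -> log_len=6
Op 5: F3 acks idx 6 -> match: F0=0 F1=2 F2=0 F3=6; commitIndex=2
Op 6: append 3 -> log_len=9

Answer: 2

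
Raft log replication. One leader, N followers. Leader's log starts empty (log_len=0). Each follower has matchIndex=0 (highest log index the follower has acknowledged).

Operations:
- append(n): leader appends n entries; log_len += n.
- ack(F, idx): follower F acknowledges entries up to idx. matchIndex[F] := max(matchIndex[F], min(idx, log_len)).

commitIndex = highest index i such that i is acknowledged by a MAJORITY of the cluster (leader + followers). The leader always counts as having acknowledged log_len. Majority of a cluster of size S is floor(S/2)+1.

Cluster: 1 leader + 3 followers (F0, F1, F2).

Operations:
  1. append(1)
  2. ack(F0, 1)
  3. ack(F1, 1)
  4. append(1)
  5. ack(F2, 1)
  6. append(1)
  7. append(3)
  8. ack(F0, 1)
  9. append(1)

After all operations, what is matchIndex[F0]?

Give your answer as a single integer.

Op 1: append 1 -> log_len=1
Op 2: F0 acks idx 1 -> match: F0=1 F1=0 F2=0; commitIndex=0
Op 3: F1 acks idx 1 -> match: F0=1 F1=1 F2=0; commitIndex=1
Op 4: append 1 -> log_len=2
Op 5: F2 acks idx 1 -> match: F0=1 F1=1 F2=1; commitIndex=1
Op 6: append 1 -> log_len=3
Op 7: append 3 -> log_len=6
Op 8: F0 acks idx 1 -> match: F0=1 F1=1 F2=1; commitIndex=1
Op 9: append 1 -> log_len=7

Answer: 1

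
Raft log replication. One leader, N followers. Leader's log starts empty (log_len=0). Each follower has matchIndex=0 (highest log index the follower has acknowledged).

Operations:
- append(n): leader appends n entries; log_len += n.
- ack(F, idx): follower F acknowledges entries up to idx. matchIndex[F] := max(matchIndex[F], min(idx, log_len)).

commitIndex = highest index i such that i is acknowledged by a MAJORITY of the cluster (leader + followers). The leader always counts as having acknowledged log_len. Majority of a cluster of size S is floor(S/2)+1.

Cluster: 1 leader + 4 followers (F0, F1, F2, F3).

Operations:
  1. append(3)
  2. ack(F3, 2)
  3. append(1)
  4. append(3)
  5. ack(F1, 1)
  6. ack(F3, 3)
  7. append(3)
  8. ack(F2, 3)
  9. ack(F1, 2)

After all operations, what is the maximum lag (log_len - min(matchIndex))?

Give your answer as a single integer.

Op 1: append 3 -> log_len=3
Op 2: F3 acks idx 2 -> match: F0=0 F1=0 F2=0 F3=2; commitIndex=0
Op 3: append 1 -> log_len=4
Op 4: append 3 -> log_len=7
Op 5: F1 acks idx 1 -> match: F0=0 F1=1 F2=0 F3=2; commitIndex=1
Op 6: F3 acks idx 3 -> match: F0=0 F1=1 F2=0 F3=3; commitIndex=1
Op 7: append 3 -> log_len=10
Op 8: F2 acks idx 3 -> match: F0=0 F1=1 F2=3 F3=3; commitIndex=3
Op 9: F1 acks idx 2 -> match: F0=0 F1=2 F2=3 F3=3; commitIndex=3

Answer: 10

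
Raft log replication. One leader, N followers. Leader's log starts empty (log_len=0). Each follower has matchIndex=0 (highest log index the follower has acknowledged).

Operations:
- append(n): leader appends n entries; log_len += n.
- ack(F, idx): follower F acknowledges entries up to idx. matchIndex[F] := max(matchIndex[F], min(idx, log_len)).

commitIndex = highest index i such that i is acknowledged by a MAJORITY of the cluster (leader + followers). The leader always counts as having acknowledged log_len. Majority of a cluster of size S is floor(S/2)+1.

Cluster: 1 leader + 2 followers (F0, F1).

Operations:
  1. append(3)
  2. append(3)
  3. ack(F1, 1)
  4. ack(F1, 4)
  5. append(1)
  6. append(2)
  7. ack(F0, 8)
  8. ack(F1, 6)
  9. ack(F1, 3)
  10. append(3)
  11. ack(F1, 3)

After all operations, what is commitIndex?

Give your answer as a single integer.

Answer: 8

Derivation:
Op 1: append 3 -> log_len=3
Op 2: append 3 -> log_len=6
Op 3: F1 acks idx 1 -> match: F0=0 F1=1; commitIndex=1
Op 4: F1 acks idx 4 -> match: F0=0 F1=4; commitIndex=4
Op 5: append 1 -> log_len=7
Op 6: append 2 -> log_len=9
Op 7: F0 acks idx 8 -> match: F0=8 F1=4; commitIndex=8
Op 8: F1 acks idx 6 -> match: F0=8 F1=6; commitIndex=8
Op 9: F1 acks idx 3 -> match: F0=8 F1=6; commitIndex=8
Op 10: append 3 -> log_len=12
Op 11: F1 acks idx 3 -> match: F0=8 F1=6; commitIndex=8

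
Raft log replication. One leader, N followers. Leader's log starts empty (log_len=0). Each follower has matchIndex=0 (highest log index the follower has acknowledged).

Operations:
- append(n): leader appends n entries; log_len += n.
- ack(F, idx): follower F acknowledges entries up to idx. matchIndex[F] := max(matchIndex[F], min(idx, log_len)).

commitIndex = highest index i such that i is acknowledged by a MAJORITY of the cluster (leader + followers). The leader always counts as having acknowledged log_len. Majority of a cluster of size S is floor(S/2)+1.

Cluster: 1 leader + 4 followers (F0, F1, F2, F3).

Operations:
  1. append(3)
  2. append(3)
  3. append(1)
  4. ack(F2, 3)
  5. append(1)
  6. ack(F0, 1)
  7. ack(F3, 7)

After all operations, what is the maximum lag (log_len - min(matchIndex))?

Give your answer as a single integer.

Answer: 8

Derivation:
Op 1: append 3 -> log_len=3
Op 2: append 3 -> log_len=6
Op 3: append 1 -> log_len=7
Op 4: F2 acks idx 3 -> match: F0=0 F1=0 F2=3 F3=0; commitIndex=0
Op 5: append 1 -> log_len=8
Op 6: F0 acks idx 1 -> match: F0=1 F1=0 F2=3 F3=0; commitIndex=1
Op 7: F3 acks idx 7 -> match: F0=1 F1=0 F2=3 F3=7; commitIndex=3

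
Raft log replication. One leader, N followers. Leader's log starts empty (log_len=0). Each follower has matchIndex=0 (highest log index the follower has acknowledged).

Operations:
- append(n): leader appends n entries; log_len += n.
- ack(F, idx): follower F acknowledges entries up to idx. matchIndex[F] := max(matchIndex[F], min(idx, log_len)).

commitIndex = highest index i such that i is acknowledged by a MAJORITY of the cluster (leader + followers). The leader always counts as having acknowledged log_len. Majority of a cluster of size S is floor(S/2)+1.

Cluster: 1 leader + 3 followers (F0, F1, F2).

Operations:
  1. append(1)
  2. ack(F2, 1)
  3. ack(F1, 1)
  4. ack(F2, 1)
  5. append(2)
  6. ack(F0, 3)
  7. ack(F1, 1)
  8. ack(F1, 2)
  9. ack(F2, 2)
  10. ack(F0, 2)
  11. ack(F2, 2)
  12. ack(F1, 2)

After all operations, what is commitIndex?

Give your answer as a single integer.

Op 1: append 1 -> log_len=1
Op 2: F2 acks idx 1 -> match: F0=0 F1=0 F2=1; commitIndex=0
Op 3: F1 acks idx 1 -> match: F0=0 F1=1 F2=1; commitIndex=1
Op 4: F2 acks idx 1 -> match: F0=0 F1=1 F2=1; commitIndex=1
Op 5: append 2 -> log_len=3
Op 6: F0 acks idx 3 -> match: F0=3 F1=1 F2=1; commitIndex=1
Op 7: F1 acks idx 1 -> match: F0=3 F1=1 F2=1; commitIndex=1
Op 8: F1 acks idx 2 -> match: F0=3 F1=2 F2=1; commitIndex=2
Op 9: F2 acks idx 2 -> match: F0=3 F1=2 F2=2; commitIndex=2
Op 10: F0 acks idx 2 -> match: F0=3 F1=2 F2=2; commitIndex=2
Op 11: F2 acks idx 2 -> match: F0=3 F1=2 F2=2; commitIndex=2
Op 12: F1 acks idx 2 -> match: F0=3 F1=2 F2=2; commitIndex=2

Answer: 2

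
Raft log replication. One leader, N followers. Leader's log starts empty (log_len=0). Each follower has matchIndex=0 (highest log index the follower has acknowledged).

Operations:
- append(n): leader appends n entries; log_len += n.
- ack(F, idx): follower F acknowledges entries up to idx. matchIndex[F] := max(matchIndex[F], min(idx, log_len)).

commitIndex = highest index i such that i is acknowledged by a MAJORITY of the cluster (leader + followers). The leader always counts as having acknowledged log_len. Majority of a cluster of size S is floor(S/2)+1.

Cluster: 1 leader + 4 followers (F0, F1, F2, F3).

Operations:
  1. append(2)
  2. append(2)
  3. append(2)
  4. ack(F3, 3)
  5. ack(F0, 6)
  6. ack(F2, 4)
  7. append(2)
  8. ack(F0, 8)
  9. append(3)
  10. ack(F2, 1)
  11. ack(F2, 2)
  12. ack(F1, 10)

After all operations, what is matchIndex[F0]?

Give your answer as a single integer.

Answer: 8

Derivation:
Op 1: append 2 -> log_len=2
Op 2: append 2 -> log_len=4
Op 3: append 2 -> log_len=6
Op 4: F3 acks idx 3 -> match: F0=0 F1=0 F2=0 F3=3; commitIndex=0
Op 5: F0 acks idx 6 -> match: F0=6 F1=0 F2=0 F3=3; commitIndex=3
Op 6: F2 acks idx 4 -> match: F0=6 F1=0 F2=4 F3=3; commitIndex=4
Op 7: append 2 -> log_len=8
Op 8: F0 acks idx 8 -> match: F0=8 F1=0 F2=4 F3=3; commitIndex=4
Op 9: append 3 -> log_len=11
Op 10: F2 acks idx 1 -> match: F0=8 F1=0 F2=4 F3=3; commitIndex=4
Op 11: F2 acks idx 2 -> match: F0=8 F1=0 F2=4 F3=3; commitIndex=4
Op 12: F1 acks idx 10 -> match: F0=8 F1=10 F2=4 F3=3; commitIndex=8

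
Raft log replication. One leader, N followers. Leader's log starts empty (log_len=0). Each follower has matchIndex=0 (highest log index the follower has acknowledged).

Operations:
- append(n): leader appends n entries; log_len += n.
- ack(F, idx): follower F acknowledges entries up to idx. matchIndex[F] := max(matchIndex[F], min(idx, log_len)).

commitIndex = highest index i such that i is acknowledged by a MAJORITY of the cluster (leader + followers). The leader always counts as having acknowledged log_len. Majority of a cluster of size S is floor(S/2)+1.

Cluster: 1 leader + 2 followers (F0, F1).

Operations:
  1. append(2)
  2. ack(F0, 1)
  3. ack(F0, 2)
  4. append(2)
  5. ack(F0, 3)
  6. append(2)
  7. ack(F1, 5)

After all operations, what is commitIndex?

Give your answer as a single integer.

Op 1: append 2 -> log_len=2
Op 2: F0 acks idx 1 -> match: F0=1 F1=0; commitIndex=1
Op 3: F0 acks idx 2 -> match: F0=2 F1=0; commitIndex=2
Op 4: append 2 -> log_len=4
Op 5: F0 acks idx 3 -> match: F0=3 F1=0; commitIndex=3
Op 6: append 2 -> log_len=6
Op 7: F1 acks idx 5 -> match: F0=3 F1=5; commitIndex=5

Answer: 5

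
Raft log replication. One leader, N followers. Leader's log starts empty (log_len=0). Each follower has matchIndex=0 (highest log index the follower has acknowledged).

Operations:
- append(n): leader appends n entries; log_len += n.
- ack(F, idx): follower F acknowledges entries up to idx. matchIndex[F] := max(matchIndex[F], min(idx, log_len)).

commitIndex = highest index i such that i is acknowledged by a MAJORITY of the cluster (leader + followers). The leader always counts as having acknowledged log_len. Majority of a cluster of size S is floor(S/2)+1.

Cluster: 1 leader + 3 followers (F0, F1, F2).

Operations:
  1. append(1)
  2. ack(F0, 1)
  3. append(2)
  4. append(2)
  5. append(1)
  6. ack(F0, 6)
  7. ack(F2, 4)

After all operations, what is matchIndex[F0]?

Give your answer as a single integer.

Answer: 6

Derivation:
Op 1: append 1 -> log_len=1
Op 2: F0 acks idx 1 -> match: F0=1 F1=0 F2=0; commitIndex=0
Op 3: append 2 -> log_len=3
Op 4: append 2 -> log_len=5
Op 5: append 1 -> log_len=6
Op 6: F0 acks idx 6 -> match: F0=6 F1=0 F2=0; commitIndex=0
Op 7: F2 acks idx 4 -> match: F0=6 F1=0 F2=4; commitIndex=4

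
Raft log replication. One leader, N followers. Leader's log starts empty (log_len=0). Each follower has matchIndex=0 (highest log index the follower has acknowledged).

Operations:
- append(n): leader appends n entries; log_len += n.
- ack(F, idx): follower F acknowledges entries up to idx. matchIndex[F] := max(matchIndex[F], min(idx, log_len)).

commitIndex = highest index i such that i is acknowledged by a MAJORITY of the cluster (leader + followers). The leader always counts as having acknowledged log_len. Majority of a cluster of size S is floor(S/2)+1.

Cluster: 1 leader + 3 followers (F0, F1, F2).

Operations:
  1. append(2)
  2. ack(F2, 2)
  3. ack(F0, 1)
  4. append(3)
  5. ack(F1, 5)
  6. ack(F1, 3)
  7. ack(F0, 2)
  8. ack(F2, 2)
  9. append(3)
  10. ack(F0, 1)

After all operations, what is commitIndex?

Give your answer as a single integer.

Answer: 2

Derivation:
Op 1: append 2 -> log_len=2
Op 2: F2 acks idx 2 -> match: F0=0 F1=0 F2=2; commitIndex=0
Op 3: F0 acks idx 1 -> match: F0=1 F1=0 F2=2; commitIndex=1
Op 4: append 3 -> log_len=5
Op 5: F1 acks idx 5 -> match: F0=1 F1=5 F2=2; commitIndex=2
Op 6: F1 acks idx 3 -> match: F0=1 F1=5 F2=2; commitIndex=2
Op 7: F0 acks idx 2 -> match: F0=2 F1=5 F2=2; commitIndex=2
Op 8: F2 acks idx 2 -> match: F0=2 F1=5 F2=2; commitIndex=2
Op 9: append 3 -> log_len=8
Op 10: F0 acks idx 1 -> match: F0=2 F1=5 F2=2; commitIndex=2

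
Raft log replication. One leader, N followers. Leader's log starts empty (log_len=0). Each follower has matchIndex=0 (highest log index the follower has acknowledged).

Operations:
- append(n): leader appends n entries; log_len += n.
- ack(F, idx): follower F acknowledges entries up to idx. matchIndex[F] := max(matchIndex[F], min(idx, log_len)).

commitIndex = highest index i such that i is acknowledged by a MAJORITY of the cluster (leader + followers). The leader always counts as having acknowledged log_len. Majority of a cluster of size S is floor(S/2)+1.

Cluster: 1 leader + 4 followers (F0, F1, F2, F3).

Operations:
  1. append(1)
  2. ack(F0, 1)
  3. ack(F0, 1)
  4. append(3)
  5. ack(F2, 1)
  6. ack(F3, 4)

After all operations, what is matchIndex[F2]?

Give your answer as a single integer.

Answer: 1

Derivation:
Op 1: append 1 -> log_len=1
Op 2: F0 acks idx 1 -> match: F0=1 F1=0 F2=0 F3=0; commitIndex=0
Op 3: F0 acks idx 1 -> match: F0=1 F1=0 F2=0 F3=0; commitIndex=0
Op 4: append 3 -> log_len=4
Op 5: F2 acks idx 1 -> match: F0=1 F1=0 F2=1 F3=0; commitIndex=1
Op 6: F3 acks idx 4 -> match: F0=1 F1=0 F2=1 F3=4; commitIndex=1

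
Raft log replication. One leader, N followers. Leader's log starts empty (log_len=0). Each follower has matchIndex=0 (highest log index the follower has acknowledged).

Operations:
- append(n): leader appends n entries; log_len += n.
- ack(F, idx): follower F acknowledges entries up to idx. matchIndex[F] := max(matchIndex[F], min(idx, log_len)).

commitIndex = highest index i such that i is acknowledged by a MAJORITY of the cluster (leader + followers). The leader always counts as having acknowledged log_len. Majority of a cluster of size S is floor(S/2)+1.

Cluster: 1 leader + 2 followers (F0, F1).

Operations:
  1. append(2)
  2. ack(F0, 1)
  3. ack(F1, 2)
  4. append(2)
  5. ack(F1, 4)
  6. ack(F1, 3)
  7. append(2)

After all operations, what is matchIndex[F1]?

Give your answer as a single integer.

Answer: 4

Derivation:
Op 1: append 2 -> log_len=2
Op 2: F0 acks idx 1 -> match: F0=1 F1=0; commitIndex=1
Op 3: F1 acks idx 2 -> match: F0=1 F1=2; commitIndex=2
Op 4: append 2 -> log_len=4
Op 5: F1 acks idx 4 -> match: F0=1 F1=4; commitIndex=4
Op 6: F1 acks idx 3 -> match: F0=1 F1=4; commitIndex=4
Op 7: append 2 -> log_len=6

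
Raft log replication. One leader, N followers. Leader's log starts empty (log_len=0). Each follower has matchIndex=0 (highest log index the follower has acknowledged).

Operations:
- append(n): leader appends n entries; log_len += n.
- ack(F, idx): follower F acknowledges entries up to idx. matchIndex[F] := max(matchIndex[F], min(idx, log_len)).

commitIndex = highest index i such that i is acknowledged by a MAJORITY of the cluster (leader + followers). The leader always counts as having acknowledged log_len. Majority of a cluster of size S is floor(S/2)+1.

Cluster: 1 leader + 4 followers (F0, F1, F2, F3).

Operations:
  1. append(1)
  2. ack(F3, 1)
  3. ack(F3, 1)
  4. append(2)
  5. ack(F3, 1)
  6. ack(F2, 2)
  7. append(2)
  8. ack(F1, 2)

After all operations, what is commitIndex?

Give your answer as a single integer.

Answer: 2

Derivation:
Op 1: append 1 -> log_len=1
Op 2: F3 acks idx 1 -> match: F0=0 F1=0 F2=0 F3=1; commitIndex=0
Op 3: F3 acks idx 1 -> match: F0=0 F1=0 F2=0 F3=1; commitIndex=0
Op 4: append 2 -> log_len=3
Op 5: F3 acks idx 1 -> match: F0=0 F1=0 F2=0 F3=1; commitIndex=0
Op 6: F2 acks idx 2 -> match: F0=0 F1=0 F2=2 F3=1; commitIndex=1
Op 7: append 2 -> log_len=5
Op 8: F1 acks idx 2 -> match: F0=0 F1=2 F2=2 F3=1; commitIndex=2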